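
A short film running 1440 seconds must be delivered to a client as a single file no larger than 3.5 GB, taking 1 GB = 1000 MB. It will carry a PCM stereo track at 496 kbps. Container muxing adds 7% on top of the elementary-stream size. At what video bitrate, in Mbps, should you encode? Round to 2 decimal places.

17.68 Mbps

Budget: 3.5 GB = 28000.0 Mb.
Stream payload after overhead: 28000.0 / 1.07 = 26168.2 Mb.
Total bitrate budget: 26168.2 Mb / 1440 s = 18.172 Mbps.
Audio: 496 kbps = 0.496 Mbps.
Video: 18.172 − 0.496 = 17.676 Mbps.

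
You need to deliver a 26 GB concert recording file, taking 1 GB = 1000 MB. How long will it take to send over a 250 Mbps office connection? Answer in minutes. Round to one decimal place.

File: 26 GB = 208000.0 Mb.
At 250 Mbps: 208000.0 / 250 = 832.0 s ≈ 13.9 minutes.

13.9 minutes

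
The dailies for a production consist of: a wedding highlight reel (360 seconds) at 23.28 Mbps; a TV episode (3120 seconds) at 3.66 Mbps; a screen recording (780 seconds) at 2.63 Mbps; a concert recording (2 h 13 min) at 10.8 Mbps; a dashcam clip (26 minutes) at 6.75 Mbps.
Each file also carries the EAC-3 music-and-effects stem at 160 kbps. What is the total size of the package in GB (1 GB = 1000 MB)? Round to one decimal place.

Audio: 160 kbps = 0.160 Mbps.
wedding highlight reel: 23.440 Mbps × 360 s = 8438.4 Mb
TV episode: 3.820 Mbps × 3120 s = 11918.4 Mb
screen recording: 2.790 Mbps × 780 s = 2176.2 Mb
concert recording: 10.960 Mbps × 7980 s = 87460.8 Mb
dashcam clip: 6.910 Mbps × 1560 s = 10779.6 Mb
Total: 120773.4 Mb = 15096.7 MB.
= 15.10 GB.

15.1 GB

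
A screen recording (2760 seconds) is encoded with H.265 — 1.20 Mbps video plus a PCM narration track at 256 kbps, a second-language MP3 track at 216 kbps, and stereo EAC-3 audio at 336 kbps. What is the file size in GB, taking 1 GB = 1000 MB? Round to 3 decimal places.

Audio total: 256 + 216 + 336 = 808 kbps = 0.808 Mbps.
Total bitrate: 1.20 + 0.808 = 2.008 Mbps.
Stream data: 2.008 Mbps × 2760 s = 5542.1 Mb.
5,542 Mb ÷ 8 = 692.8 MB → 0.6928 GB.

0.693 GB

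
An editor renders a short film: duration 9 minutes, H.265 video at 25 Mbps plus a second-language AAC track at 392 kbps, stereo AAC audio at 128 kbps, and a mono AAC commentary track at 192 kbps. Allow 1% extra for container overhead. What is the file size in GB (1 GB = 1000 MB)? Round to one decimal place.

9 min = 540 s
Audio total: 392 + 128 + 192 = 712 kbps = 0.712 Mbps.
Total bitrate: 25 + 0.712 = 25.712 Mbps.
Stream data: 25.712 Mbps × 540 s = 13884.5 Mb.
With 1% container overhead: ×1.01.
14,023 Mb ÷ 8 = 1,753 MB → 1.753 GB.

1.8 GB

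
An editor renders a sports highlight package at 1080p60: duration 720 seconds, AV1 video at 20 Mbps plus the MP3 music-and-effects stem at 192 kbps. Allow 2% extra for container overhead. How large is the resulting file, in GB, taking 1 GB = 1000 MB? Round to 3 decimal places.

Audio: 192 kbps = 0.192 Mbps.
Total bitrate: 20 + 0.192 = 20.192 Mbps.
Stream data: 20.192 Mbps × 720 s = 14538.2 Mb.
With 2% container overhead: ×1.02.
14,829 Mb ÷ 8 = 1,854 MB → 1.854 GB.

1.854 GB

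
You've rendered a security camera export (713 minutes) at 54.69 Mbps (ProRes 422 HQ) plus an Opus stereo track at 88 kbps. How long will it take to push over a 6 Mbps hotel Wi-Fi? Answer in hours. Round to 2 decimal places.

108.49 hours

713 min = 42780 s
Audio: 88 kbps = 0.088 Mbps.
Total bitrate: 54.778 Mbps.
File: 54.778 Mbps × 42780 s = 2343402.8 Mb.
At 6 Mbps: 2343402.8 / 6 = 390567.1 s ≈ 108 hours.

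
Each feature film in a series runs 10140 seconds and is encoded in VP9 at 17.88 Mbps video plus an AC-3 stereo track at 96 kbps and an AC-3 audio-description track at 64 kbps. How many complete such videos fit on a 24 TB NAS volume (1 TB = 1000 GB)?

1049

Audio total: 96 + 64 = 160 kbps = 0.160 Mbps.
Total bitrate: 18.040 Mbps.
Per item: 18.040 Mbps × 10140 s = 182,926 Mb = 22,866 MB.
Capacity: 24 TB = 192,000,000 Mb; 1049.61 items → 1049 complete.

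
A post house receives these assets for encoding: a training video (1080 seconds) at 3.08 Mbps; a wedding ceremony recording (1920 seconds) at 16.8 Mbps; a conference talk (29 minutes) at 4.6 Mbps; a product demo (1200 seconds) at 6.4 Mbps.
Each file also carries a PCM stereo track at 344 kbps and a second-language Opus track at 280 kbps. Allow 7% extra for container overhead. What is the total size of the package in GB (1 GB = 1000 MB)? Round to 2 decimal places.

Audio total: 344 + 280 = 624 kbps = 0.624 Mbps.
training video: 3.704 Mbps × 1080 s × 1.07 = 4280.3 Mb
wedding ceremony recording: 17.424 Mbps × 1920 s × 1.07 = 35795.9 Mb
conference talk: 5.224 Mbps × 1740 s × 1.07 = 9726.0 Mb
product demo: 7.024 Mbps × 1200 s × 1.07 = 9018.8 Mb
Total: 58821.1 Mb = 7352.6 MB.
= 7.353 GB.

7.35 GB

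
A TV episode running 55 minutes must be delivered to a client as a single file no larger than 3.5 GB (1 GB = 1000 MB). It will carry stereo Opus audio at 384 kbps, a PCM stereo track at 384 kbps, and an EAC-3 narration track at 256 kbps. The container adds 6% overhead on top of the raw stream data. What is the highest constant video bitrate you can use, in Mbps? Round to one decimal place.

Budget: 3.5 GB = 28000.0 Mb.
Stream payload after overhead: 28000.0 / 1.06 = 26415.1 Mb.
55 min = 3300 s
Total bitrate budget: 26415.1 Mb / 3300 s = 8.005 Mbps.
Audio total: 384 + 384 + 256 = 1024 kbps = 1.024 Mbps.
Video: 8.005 − 1.024 = 6.981 Mbps.

7.0 Mbps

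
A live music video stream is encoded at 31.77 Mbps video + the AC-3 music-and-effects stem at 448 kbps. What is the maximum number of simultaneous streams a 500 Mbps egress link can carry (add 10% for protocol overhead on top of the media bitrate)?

14

Audio: 448 kbps = 0.448 Mbps.
Per-viewer media rate: 32.218 Mbps.
On the wire with 10% overhead: 35.440 Mbps.
500 Mbps = 500.0 Mbps; 500.0 / 35.440 = 14.11 → 14 viewers.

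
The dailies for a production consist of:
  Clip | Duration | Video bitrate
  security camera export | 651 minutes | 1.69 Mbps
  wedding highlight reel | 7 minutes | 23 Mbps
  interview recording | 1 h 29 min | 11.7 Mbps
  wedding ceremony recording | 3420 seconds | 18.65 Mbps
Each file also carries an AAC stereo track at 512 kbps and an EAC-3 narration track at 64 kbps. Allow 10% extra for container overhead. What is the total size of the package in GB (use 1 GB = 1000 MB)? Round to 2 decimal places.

31.59 GB

Audio total: 512 + 64 = 576 kbps = 0.576 Mbps.
security camera export: 2.266 Mbps × 39060 s × 1.10 = 97361.0 Mb
wedding highlight reel: 23.576 Mbps × 420 s × 1.10 = 10892.1 Mb
interview recording: 12.276 Mbps × 5340 s × 1.10 = 72109.2 Mb
wedding ceremony recording: 19.226 Mbps × 3420 s × 1.10 = 72328.2 Mb
Total: 252690.5 Mb = 31586.3 MB.
= 31.59 GB.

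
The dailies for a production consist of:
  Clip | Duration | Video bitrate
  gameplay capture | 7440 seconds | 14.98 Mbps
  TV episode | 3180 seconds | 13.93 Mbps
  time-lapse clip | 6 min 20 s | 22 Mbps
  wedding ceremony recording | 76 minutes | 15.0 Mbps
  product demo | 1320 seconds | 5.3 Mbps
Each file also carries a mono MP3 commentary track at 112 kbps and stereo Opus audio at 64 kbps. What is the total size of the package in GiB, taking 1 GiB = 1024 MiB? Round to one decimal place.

28.2 GiB

Audio total: 112 + 64 = 176 kbps = 0.176 Mbps.
gameplay capture: 15.156 Mbps × 7440 s = 112760.6 Mb
TV episode: 14.106 Mbps × 3180 s = 44857.1 Mb
time-lapse clip: 22.176 Mbps × 380 s = 8426.9 Mb
wedding ceremony recording: 15.176 Mbps × 4560 s = 69202.6 Mb
product demo: 5.476 Mbps × 1320 s = 7228.3 Mb
Total: 242475.5 Mb = 30309.4 MB.
= 28.23 GiB.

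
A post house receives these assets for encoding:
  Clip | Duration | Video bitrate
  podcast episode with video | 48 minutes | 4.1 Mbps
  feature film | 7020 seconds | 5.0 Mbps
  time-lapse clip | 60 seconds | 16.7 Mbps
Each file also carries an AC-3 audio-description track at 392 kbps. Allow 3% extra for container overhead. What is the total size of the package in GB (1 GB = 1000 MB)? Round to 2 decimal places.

6.67 GB

Audio: 392 kbps = 0.392 Mbps.
podcast episode with video: 4.492 Mbps × 2880 s × 1.03 = 13325.1 Mb
feature film: 5.392 Mbps × 7020 s × 1.03 = 38987.4 Mb
time-lapse clip: 17.092 Mbps × 60 s × 1.03 = 1056.3 Mb
Total: 53368.7 Mb = 6671.1 MB.
= 6.671 GB.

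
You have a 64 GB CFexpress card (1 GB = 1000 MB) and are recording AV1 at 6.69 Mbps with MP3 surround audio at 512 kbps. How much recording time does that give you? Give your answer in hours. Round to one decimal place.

19.7 hours

Audio: 512 kbps = 0.512 Mbps.
Total bitrate: 6.69 + 0.512 = 7.202 Mbps.
Capacity: 64 GB = 512,000 Mb.
Recording time: 512,000 / 7.202 = 71,091 s ≈ 19.7 hours.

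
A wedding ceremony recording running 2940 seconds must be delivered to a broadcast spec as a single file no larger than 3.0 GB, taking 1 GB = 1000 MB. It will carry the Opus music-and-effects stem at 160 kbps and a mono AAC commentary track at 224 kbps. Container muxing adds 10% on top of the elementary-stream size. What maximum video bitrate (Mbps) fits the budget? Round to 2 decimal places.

Budget: 3.0 GB = 24000.0 Mb.
Stream payload after overhead: 24000.0 / 1.10 = 21818.2 Mb.
Total bitrate budget: 21818.2 Mb / 2940 s = 7.421 Mbps.
Audio total: 160 + 224 = 384 kbps = 0.384 Mbps.
Video: 7.421 − 0.384 = 7.037 Mbps.

7.04 Mbps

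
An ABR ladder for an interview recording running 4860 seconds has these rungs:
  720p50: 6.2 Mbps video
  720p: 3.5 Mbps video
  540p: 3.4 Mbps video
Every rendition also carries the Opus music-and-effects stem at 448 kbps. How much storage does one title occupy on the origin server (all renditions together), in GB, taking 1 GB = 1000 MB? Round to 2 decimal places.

8.77 GB

Audio: 448 kbps = 0.448 Mbps.
Sum of rendition bitrates: (6.2+0.448) + (3.5+0.448) + (3.4+0.448) = 14.444 Mbps.
× 4860 s = 70,198 Mb = 8,775 MB = 8.775 GB.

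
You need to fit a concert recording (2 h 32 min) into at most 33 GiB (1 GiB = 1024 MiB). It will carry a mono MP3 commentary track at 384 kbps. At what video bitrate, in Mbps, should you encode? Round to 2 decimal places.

30.70 Mbps

Budget: 33 GiB = 283467.8 Mb.
2 h 32 min = 152 min = 9120 s
Total bitrate budget: 283467.8 Mb / 9120 s = 31.082 Mbps.
Audio: 384 kbps = 0.384 Mbps.
Video: 31.082 − 0.384 = 30.698 Mbps.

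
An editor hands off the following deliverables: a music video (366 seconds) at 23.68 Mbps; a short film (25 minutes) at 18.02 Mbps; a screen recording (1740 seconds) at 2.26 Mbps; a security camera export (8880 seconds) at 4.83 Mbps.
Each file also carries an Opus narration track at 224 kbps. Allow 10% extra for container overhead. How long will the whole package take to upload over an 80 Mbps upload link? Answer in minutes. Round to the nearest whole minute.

Audio: 224 kbps = 0.224 Mbps.
music video: 23.904 Mbps × 366 s × 1.10 = 9623.8 Mb
short film: 18.244 Mbps × 1500 s × 1.10 = 30102.6 Mb
screen recording: 2.484 Mbps × 1740 s × 1.10 = 4754.4 Mb
security camera export: 5.054 Mbps × 8880 s × 1.10 = 49367.5 Mb
Total: 93848.2 Mb = 11731.0 MB.
At 80 Mbps: 93848.2 / 80 = 1173 s ≈ 19.6 minutes.

20 minutes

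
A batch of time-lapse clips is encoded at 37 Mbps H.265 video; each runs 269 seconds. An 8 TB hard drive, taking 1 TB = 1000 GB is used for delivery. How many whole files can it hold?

6430

Per item: 37.000 Mbps × 269 s = 9,953 Mb = 1,244 MB.
Capacity: 8 TB = 64,000,000 Mb; 6430.22 items → 6430 complete.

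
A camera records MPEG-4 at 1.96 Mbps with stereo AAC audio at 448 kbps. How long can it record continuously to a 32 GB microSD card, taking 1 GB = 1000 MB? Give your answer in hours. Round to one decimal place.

Audio: 448 kbps = 0.448 Mbps.
Total bitrate: 1.96 + 0.448 = 2.408 Mbps.
Capacity: 32 GB = 256,000 Mb.
Recording time: 256,000 / 2.408 = 106,312 s ≈ 29.5 hours.

29.5 hours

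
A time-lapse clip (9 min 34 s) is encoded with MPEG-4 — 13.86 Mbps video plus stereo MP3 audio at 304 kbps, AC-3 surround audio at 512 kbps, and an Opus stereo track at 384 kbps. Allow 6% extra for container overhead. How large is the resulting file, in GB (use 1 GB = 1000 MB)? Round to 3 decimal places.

9 min 34 s = 574 s
Audio total: 304 + 512 + 384 = 1200 kbps = 1.200 Mbps.
Total bitrate: 13.86 + 1.200 = 15.060 Mbps.
Stream data: 15.060 Mbps × 574 s = 8644.4 Mb.
With 6% container overhead: ×1.06.
9,163 Mb ÷ 8 = 1,145 MB → 1.145 GB.

1.145 GB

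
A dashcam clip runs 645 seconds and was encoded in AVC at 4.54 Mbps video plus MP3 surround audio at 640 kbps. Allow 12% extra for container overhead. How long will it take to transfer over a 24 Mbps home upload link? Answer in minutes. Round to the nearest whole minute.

Audio: 640 kbps = 0.640 Mbps.
Total bitrate: 5.180 Mbps.
File: 5.180 Mbps × 645 s = 3341.1 Mb.
With 12% container overhead: ×1.12. → 3742.0 Mb.
At 24 Mbps: 3742.0 / 24 = 155.9 s ≈ 2.6 minutes.

3 minutes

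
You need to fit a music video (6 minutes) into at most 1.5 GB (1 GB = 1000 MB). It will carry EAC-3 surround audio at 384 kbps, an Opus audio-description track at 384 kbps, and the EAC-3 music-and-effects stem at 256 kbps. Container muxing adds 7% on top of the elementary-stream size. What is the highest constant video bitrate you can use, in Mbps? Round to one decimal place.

Budget: 1.5 GB = 12000.0 Mb.
Stream payload after overhead: 12000.0 / 1.07 = 11215.0 Mb.
6 min = 360 s
Total bitrate budget: 11215.0 Mb / 360 s = 31.153 Mbps.
Audio total: 384 + 384 + 256 = 1024 kbps = 1.024 Mbps.
Video: 31.153 − 1.024 = 30.129 Mbps.

30.1 Mbps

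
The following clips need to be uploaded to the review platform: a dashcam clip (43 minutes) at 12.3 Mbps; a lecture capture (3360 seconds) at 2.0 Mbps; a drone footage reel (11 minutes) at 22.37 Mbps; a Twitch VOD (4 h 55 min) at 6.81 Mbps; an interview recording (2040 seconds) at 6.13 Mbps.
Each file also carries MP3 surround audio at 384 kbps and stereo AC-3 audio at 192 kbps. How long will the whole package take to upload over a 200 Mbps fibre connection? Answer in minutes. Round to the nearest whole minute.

17 minutes

Audio total: 384 + 192 = 576 kbps = 0.576 Mbps.
dashcam clip: 12.876 Mbps × 2580 s = 33220.1 Mb
lecture capture: 2.576 Mbps × 3360 s = 8655.4 Mb
drone footage reel: 22.946 Mbps × 660 s = 15144.4 Mb
Twitch VOD: 7.386 Mbps × 17700 s = 130732.2 Mb
interview recording: 6.706 Mbps × 2040 s = 13680.2 Mb
Total: 201432.2 Mb = 25179.0 MB.
At 200 Mbps: 201432.2 / 200 = 1007 s ≈ 16.8 minutes.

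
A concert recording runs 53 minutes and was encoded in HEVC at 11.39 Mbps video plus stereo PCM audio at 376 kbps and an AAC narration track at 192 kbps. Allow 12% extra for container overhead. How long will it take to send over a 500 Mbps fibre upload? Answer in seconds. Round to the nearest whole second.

53 min = 3180 s
Audio total: 376 + 192 = 568 kbps = 0.568 Mbps.
Total bitrate: 11.958 Mbps.
File: 11.958 Mbps × 3180 s = 38026.4 Mb.
With 12% container overhead: ×1.12. → 42589.6 Mb.
At 500 Mbps: 42589.6 / 500 = 85.2 s ≈ 85.2 seconds.

85 seconds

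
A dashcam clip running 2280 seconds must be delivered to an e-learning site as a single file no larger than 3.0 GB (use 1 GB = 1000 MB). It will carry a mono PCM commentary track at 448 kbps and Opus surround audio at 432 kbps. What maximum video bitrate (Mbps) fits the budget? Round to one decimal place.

9.6 Mbps

Budget: 3.0 GB = 24000.0 Mb.
Total bitrate budget: 24000.0 Mb / 2280 s = 10.526 Mbps.
Audio total: 448 + 432 = 880 kbps = 0.880 Mbps.
Video: 10.526 − 0.880 = 9.646 Mbps.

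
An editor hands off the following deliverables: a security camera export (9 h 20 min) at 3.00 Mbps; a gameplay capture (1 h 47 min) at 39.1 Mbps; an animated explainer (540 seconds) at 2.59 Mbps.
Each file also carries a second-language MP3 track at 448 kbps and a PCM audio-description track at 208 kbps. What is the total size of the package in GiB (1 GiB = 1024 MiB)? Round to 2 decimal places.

44.22 GiB

Audio total: 448 + 208 = 656 kbps = 0.656 Mbps.
security camera export: 3.656 Mbps × 33600 s = 122841.6 Mb
gameplay capture: 39.756 Mbps × 6420 s = 255233.5 Mb
animated explainer: 3.246 Mbps × 540 s = 1752.8 Mb
Total: 379828.0 Mb = 47478.5 MB.
= 44.22 GiB.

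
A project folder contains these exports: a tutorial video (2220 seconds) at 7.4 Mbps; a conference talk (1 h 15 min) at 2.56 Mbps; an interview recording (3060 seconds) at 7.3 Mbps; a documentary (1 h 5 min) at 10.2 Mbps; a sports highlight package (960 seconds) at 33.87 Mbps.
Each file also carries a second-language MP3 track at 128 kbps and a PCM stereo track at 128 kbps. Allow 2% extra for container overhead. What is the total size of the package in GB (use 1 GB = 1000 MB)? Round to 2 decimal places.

Audio total: 128 + 128 = 256 kbps = 0.256 Mbps.
tutorial video: 7.656 Mbps × 2220 s × 1.02 = 17336.2 Mb
conference talk: 2.816 Mbps × 4500 s × 1.02 = 12925.4 Mb
interview recording: 7.556 Mbps × 3060 s × 1.02 = 23583.8 Mb
documentary: 10.456 Mbps × 3900 s × 1.02 = 41594.0 Mb
sports highlight package: 34.126 Mbps × 960 s × 1.02 = 33416.2 Mb
Total: 128855.6 Mb = 16107.0 MB.
= 16.11 GB.

16.11 GB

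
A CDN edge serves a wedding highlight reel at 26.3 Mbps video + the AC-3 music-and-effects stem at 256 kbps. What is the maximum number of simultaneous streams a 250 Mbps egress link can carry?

9

Audio: 256 kbps = 0.256 Mbps.
Per-viewer media rate: 26.556 Mbps.
250 Mbps = 250.0 Mbps; 250.0 / 26.556 = 9.41 → 9 viewers.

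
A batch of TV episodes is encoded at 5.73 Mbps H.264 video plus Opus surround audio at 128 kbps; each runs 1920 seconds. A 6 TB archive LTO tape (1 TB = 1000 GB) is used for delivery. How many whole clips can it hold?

4267

Audio: 128 kbps = 0.128 Mbps.
Total bitrate: 5.858 Mbps.
Per item: 5.858 Mbps × 1920 s = 11,247 Mb = 1,406 MB.
Capacity: 6 TB = 48,000,000 Mb; 4267.67 items → 4267 complete.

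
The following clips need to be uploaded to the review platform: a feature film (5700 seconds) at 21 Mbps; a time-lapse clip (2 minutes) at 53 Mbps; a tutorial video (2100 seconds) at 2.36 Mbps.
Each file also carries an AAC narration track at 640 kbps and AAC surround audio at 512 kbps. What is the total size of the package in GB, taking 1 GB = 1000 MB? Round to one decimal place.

17.5 GB

Audio total: 640 + 512 = 1152 kbps = 1.152 Mbps.
feature film: 22.152 Mbps × 5700 s = 126266.4 Mb
time-lapse clip: 54.152 Mbps × 120 s = 6498.2 Mb
tutorial video: 3.512 Mbps × 2100 s = 7375.2 Mb
Total: 140139.8 Mb = 17517.5 MB.
= 17.52 GB.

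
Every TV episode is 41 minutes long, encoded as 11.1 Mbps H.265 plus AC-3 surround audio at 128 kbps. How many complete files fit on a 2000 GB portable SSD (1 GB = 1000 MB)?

579

41 min = 2460 s
Audio: 128 kbps = 0.128 Mbps.
Total bitrate: 11.228 Mbps.
Per item: 11.228 Mbps × 2460 s = 27,621 Mb = 3,453 MB.
Capacity: 2000 GB = 16,000,000 Mb; 579.27 items → 579 complete.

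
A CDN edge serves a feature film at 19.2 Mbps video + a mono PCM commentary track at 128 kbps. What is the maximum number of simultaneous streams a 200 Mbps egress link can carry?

Audio: 128 kbps = 0.128 Mbps.
Per-viewer media rate: 19.328 Mbps.
200 Mbps = 200.0 Mbps; 200.0 / 19.328 = 10.35 → 10 viewers.

10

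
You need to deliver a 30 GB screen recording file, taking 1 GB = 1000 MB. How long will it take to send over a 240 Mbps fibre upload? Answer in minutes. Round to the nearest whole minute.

File: 30 GB = 240000.0 Mb.
At 240 Mbps: 240000.0 / 240 = 1000.0 s ≈ 16.7 minutes.

17 minutes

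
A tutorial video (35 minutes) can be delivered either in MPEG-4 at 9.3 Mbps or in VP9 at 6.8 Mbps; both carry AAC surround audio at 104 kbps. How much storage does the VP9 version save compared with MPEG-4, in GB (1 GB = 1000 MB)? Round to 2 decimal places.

35 min = 2100 s
Audio: 104 kbps = 0.104 Mbps.
MPEG-4: 9.404 Mbps × 2100 s = 19748.4 Mb = 2.469 GB.
VP9: 6.904 Mbps × 2100 s = 14498.4 Mb = 1.812 GB.
Saving: 2.469 − 1.812 = 0.656 GB.

0.66 GB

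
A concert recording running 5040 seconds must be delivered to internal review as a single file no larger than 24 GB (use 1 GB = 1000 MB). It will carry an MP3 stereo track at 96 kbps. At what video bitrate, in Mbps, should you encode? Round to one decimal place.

38.0 Mbps

Budget: 24 GB = 192000.0 Mb.
Total bitrate budget: 192000.0 Mb / 5040 s = 38.095 Mbps.
Audio: 96 kbps = 0.096 Mbps.
Video: 38.095 − 0.096 = 37.999 Mbps.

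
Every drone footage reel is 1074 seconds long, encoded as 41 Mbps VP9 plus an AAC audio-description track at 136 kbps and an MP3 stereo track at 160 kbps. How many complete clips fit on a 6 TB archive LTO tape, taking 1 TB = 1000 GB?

Audio total: 136 + 160 = 296 kbps = 0.296 Mbps.
Total bitrate: 41.296 Mbps.
Per item: 41.296 Mbps × 1074 s = 44,352 Mb = 5,544 MB.
Capacity: 6 TB = 48,000,000 Mb; 1082.25 items → 1082 complete.

1082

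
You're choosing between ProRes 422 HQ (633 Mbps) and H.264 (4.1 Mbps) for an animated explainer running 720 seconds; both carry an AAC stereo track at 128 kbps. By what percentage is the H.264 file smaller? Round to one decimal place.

99.3%

Audio: 128 kbps = 0.128 Mbps.
ProRes 422 HQ: 633.128 Mbps × 720 s = 455852.2 Mb = 56.982 GB.
H.264: 4.228 Mbps × 720 s = 3044.2 Mb = 0.381 GB.
Reduction: (1 − 0.381/56.982) × 100 = 99.33%.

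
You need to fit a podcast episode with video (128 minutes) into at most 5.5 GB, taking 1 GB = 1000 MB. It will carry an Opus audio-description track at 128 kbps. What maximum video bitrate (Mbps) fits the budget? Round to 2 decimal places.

Budget: 5.5 GB = 44000.0 Mb.
128 min = 7680 s
Total bitrate budget: 44000.0 Mb / 7680 s = 5.729 Mbps.
Audio: 128 kbps = 0.128 Mbps.
Video: 5.729 − 0.128 = 5.601 Mbps.

5.60 Mbps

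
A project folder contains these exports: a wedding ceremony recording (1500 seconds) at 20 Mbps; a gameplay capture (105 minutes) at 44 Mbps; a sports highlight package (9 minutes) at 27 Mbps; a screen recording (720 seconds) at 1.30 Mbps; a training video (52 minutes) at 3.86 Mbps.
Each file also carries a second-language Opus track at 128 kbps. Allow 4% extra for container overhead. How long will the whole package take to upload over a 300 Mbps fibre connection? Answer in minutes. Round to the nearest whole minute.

Audio: 128 kbps = 0.128 Mbps.
wedding ceremony recording: 20.128 Mbps × 1500 s × 1.04 = 31399.7 Mb
gameplay capture: 44.128 Mbps × 6300 s × 1.04 = 289126.7 Mb
sports highlight package: 27.128 Mbps × 540 s × 1.04 = 15235.1 Mb
screen recording: 1.428 Mbps × 720 s × 1.04 = 1069.3 Mb
training video: 3.988 Mbps × 3120 s × 1.04 = 12940.3 Mb
Total: 349771.0 Mb = 43721.4 MB.
At 300 Mbps: 349771.0 / 300 = 1166 s ≈ 19.4 minutes.

19 minutes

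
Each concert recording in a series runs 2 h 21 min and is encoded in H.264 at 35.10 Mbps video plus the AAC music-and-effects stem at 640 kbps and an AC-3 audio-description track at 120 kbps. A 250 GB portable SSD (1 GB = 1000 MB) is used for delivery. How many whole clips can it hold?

2 h 21 min = 141 min = 8460 s
Audio total: 640 + 120 = 760 kbps = 0.760 Mbps.
Total bitrate: 35.860 Mbps.
Per item: 35.860 Mbps × 8460 s = 303,376 Mb = 37,922 MB.
Capacity: 250 GB = 2,000,000 Mb; 6.59 items → 6 complete.

6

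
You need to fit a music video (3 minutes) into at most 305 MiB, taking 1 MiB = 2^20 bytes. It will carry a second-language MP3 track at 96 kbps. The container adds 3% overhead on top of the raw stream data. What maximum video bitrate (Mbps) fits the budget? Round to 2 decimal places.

Budget: 305 MiB = 2558.5 Mb.
Stream payload after overhead: 2558.5 / 1.03 = 2484.0 Mb.
3 min = 180 s
Total bitrate budget: 2484.0 Mb / 180 s = 13.800 Mbps.
Audio: 96 kbps = 0.096 Mbps.
Video: 13.800 − 0.096 = 13.704 Mbps.

13.70 Mbps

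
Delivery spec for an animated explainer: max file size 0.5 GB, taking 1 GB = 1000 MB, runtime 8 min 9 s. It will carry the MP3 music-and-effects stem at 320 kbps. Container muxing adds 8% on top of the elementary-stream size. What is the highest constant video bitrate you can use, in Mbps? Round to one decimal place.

7.3 Mbps

Budget: 0.5 GB = 4000.0 Mb.
Stream payload after overhead: 4000.0 / 1.08 = 3703.7 Mb.
8 min 9 s = 489 s
Total bitrate budget: 3703.7 Mb / 489 s = 7.574 Mbps.
Audio: 320 kbps = 0.320 Mbps.
Video: 7.574 − 0.320 = 7.254 Mbps.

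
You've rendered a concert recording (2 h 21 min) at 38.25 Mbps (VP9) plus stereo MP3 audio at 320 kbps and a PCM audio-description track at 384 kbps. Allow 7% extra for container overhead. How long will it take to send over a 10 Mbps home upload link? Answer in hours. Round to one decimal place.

2 h 21 min = 141 min = 8460 s
Audio total: 320 + 384 = 704 kbps = 0.704 Mbps.
Total bitrate: 38.954 Mbps.
File: 38.954 Mbps × 8460 s = 329550.8 Mb.
With 7% container overhead: ×1.07. → 352619.4 Mb.
At 10 Mbps: 352619.4 / 10 = 35261.9 s ≈ 9.79 hours.

9.8 hours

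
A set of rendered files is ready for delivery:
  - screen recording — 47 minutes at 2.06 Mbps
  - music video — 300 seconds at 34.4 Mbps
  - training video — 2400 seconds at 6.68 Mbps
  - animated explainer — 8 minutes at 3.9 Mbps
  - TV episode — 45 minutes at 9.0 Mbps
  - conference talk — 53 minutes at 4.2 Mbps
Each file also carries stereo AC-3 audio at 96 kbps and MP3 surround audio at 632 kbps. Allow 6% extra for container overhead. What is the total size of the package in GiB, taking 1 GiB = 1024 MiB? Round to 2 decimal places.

Audio total: 96 + 632 = 728 kbps = 0.728 Mbps.
screen recording: 2.788 Mbps × 2820 s × 1.06 = 8333.9 Mb
music video: 35.128 Mbps × 300 s × 1.06 = 11170.7 Mb
training video: 7.408 Mbps × 2400 s × 1.06 = 18846.0 Mb
animated explainer: 4.628 Mbps × 480 s × 1.06 = 2354.7 Mb
TV episode: 9.728 Mbps × 2700 s × 1.06 = 27841.5 Mb
conference talk: 4.928 Mbps × 3180 s × 1.06 = 16611.3 Mb
Total: 85158.1 Mb = 10644.8 MB.
= 9.914 GiB.

9.91 GiB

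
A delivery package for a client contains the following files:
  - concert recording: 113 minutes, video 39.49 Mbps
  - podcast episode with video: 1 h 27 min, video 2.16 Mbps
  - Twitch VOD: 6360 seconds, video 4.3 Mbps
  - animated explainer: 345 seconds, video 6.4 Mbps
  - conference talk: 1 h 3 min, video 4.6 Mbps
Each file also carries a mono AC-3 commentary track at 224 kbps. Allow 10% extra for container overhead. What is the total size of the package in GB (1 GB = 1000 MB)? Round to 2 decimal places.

Audio: 224 kbps = 0.224 Mbps.
concert recording: 39.714 Mbps × 6780 s × 1.10 = 296187.0 Mb
podcast episode with video: 2.384 Mbps × 5220 s × 1.10 = 13688.9 Mb
Twitch VOD: 4.524 Mbps × 6360 s × 1.10 = 31649.9 Mb
animated explainer: 6.624 Mbps × 345 s × 1.10 = 2513.8 Mb
conference talk: 4.824 Mbps × 3780 s × 1.10 = 20058.2 Mb
Total: 364097.8 Mb = 45512.2 MB.
= 45.51 GB.

45.51 GB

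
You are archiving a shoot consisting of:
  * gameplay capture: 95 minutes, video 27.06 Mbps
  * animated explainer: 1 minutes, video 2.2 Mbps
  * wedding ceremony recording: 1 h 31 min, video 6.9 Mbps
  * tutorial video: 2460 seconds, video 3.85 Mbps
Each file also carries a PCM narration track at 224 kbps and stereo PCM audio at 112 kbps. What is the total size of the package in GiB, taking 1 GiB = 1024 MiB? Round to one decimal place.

24.0 GiB

Audio total: 224 + 112 = 336 kbps = 0.336 Mbps.
gameplay capture: 27.396 Mbps × 5700 s = 156157.2 Mb
animated explainer: 2.536 Mbps × 60 s = 152.2 Mb
wedding ceremony recording: 7.236 Mbps × 5460 s = 39508.6 Mb
tutorial video: 4.186 Mbps × 2460 s = 10297.6 Mb
Total: 206115.5 Mb = 25764.4 MB.
= 23.99 GiB.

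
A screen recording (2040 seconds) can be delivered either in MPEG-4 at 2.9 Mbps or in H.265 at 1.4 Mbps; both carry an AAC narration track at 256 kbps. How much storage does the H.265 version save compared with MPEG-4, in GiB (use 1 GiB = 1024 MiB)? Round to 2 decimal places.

Audio: 256 kbps = 0.256 Mbps.
MPEG-4: 3.156 Mbps × 2040 s = 6438.2 Mb = 0.750 GiB.
H.265: 1.656 Mbps × 2040 s = 3378.2 Mb = 0.393 GiB.
Saving: 0.750 − 0.393 = 0.356 GiB.

0.36 GiB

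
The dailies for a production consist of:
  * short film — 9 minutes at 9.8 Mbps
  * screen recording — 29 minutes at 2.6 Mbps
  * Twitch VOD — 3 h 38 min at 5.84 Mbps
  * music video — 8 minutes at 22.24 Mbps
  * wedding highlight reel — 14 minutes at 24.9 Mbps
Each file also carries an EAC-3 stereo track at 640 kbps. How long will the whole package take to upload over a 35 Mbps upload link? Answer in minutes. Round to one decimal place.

61.2 minutes

Audio: 640 kbps = 0.640 Mbps.
short film: 10.440 Mbps × 540 s = 5637.6 Mb
screen recording: 3.240 Mbps × 1740 s = 5637.6 Mb
Twitch VOD: 6.480 Mbps × 13080 s = 84758.4 Mb
music video: 22.880 Mbps × 480 s = 10982.4 Mb
wedding highlight reel: 25.540 Mbps × 840 s = 21453.6 Mb
Total: 128469.6 Mb = 16058.7 MB.
At 35 Mbps: 128469.6 / 35 = 3671 s ≈ 61.2 minutes.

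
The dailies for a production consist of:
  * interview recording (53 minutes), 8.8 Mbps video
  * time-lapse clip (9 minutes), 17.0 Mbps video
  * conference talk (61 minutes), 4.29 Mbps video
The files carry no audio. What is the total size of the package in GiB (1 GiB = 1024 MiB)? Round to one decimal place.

6.2 GiB

interview recording: 8.800 Mbps × 3180 s = 27984.0 Mb
time-lapse clip: 17.000 Mbps × 540 s = 9180.0 Mb
conference talk: 4.290 Mbps × 3660 s = 15701.4 Mb
Total: 52865.4 Mb = 6608.2 MB.
= 6.154 GiB.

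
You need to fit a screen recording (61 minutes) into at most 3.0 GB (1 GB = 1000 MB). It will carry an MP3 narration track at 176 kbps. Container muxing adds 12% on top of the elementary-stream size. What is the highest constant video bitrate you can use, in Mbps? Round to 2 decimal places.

Budget: 3.0 GB = 24000.0 Mb.
Stream payload after overhead: 24000.0 / 1.12 = 21428.6 Mb.
61 min = 3660 s
Total bitrate budget: 21428.6 Mb / 3660 s = 5.855 Mbps.
Audio: 176 kbps = 0.176 Mbps.
Video: 5.855 − 0.176 = 5.679 Mbps.

5.68 Mbps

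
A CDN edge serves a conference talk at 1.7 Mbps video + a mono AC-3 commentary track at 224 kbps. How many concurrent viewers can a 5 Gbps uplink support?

Audio: 224 kbps = 0.224 Mbps.
Per-viewer media rate: 1.924 Mbps.
5 Gbps = 5,000 Mbps; 5,000 / 1.924 = 2598.75 → 2598 viewers.

2598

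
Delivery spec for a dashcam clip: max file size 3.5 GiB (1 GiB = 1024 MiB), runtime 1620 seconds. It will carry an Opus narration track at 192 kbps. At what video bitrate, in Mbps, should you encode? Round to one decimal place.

18.4 Mbps

Budget: 3.5 GiB = 30064.8 Mb.
Total bitrate budget: 30064.8 Mb / 1620 s = 18.559 Mbps.
Audio: 192 kbps = 0.192 Mbps.
Video: 18.559 − 0.192 = 18.367 Mbps.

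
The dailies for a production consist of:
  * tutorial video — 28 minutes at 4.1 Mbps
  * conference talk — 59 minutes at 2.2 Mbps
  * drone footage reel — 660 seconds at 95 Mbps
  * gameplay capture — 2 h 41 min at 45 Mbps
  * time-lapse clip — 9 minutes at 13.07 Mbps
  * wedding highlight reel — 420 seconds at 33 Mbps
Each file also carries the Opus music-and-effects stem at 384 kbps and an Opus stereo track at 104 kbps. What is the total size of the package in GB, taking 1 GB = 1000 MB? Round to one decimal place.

67.6 GB

Audio total: 384 + 104 = 488 kbps = 0.488 Mbps.
tutorial video: 4.588 Mbps × 1680 s = 7707.8 Mb
conference talk: 2.688 Mbps × 3540 s = 9515.5 Mb
drone footage reel: 95.488 Mbps × 660 s = 63022.1 Mb
gameplay capture: 45.488 Mbps × 9660 s = 439414.1 Mb
time-lapse clip: 13.558 Mbps × 540 s = 7321.3 Mb
wedding highlight reel: 33.488 Mbps × 420 s = 14065.0 Mb
Total: 541045.8 Mb = 67630.7 MB.
= 67.63 GB.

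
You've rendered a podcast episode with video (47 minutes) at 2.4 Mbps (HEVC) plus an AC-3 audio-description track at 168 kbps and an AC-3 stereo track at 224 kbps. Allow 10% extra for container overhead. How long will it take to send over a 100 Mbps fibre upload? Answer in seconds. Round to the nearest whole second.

47 min = 2820 s
Audio total: 168 + 224 = 392 kbps = 0.392 Mbps.
Total bitrate: 2.792 Mbps.
File: 2.792 Mbps × 2820 s = 7873.4 Mb.
With 10% container overhead: ×1.10. → 8660.8 Mb.
At 100 Mbps: 8660.8 / 100 = 86.6 s ≈ 86.6 seconds.

87 seconds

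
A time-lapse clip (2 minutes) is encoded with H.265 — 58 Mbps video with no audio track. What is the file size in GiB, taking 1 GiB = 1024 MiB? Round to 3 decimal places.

2 min = 120 s
Total bitrate: 58 Mbps.
Stream data: 58.000 Mbps × 120 s = 6960.0 Mb.
6,960 Mb = 870,000,000 bytes ÷ 1,073,741,824 = 0.8103 GiB.

0.810 GiB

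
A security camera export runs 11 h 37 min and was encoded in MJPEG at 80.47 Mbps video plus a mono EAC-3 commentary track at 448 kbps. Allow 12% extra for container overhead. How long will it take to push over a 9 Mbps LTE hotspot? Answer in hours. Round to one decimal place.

11 h 37 min = 697 min = 41820 s
Audio: 448 kbps = 0.448 Mbps.
Total bitrate: 80.918 Mbps.
File: 80.918 Mbps × 41820 s = 3383990.8 Mb.
With 12% container overhead: ×1.12. → 3790069.7 Mb.
At 9 Mbps: 3790069.7 / 9 = 421118.9 s ≈ 117 hours.

117.0 hours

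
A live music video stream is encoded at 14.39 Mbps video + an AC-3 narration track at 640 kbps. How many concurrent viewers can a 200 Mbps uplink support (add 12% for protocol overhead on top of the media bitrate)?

Audio: 640 kbps = 0.640 Mbps.
Per-viewer media rate: 15.030 Mbps.
On the wire with 12% overhead: 16.834 Mbps.
200 Mbps = 200.0 Mbps; 200.0 / 16.834 = 11.88 → 11 viewers.

11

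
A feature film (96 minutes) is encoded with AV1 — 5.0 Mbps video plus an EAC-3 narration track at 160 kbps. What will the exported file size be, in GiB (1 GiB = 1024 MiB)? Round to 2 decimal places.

96 min = 5760 s
Audio: 160 kbps = 0.160 Mbps.
Total bitrate: 5.0 + 0.160 = 5.160 Mbps.
Stream data: 5.160 Mbps × 5760 s = 29721.6 Mb.
29,722 Mb = 3,715,200,000 bytes ÷ 1,073,741,824 = 3.460 GiB.

3.46 GiB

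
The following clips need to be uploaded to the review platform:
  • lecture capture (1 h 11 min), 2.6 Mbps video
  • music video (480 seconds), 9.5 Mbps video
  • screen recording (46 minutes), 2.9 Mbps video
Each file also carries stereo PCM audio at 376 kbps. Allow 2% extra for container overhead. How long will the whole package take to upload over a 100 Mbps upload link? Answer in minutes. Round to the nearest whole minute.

4 minutes

Audio: 376 kbps = 0.376 Mbps.
lecture capture: 2.976 Mbps × 4260 s × 1.02 = 12931.3 Mb
music video: 9.876 Mbps × 480 s × 1.02 = 4835.3 Mb
screen recording: 3.276 Mbps × 2760 s × 1.02 = 9222.6 Mb
Total: 26989.2 Mb = 3373.7 MB.
At 100 Mbps: 26989.2 / 100 = 270 s ≈ 4.5 minutes.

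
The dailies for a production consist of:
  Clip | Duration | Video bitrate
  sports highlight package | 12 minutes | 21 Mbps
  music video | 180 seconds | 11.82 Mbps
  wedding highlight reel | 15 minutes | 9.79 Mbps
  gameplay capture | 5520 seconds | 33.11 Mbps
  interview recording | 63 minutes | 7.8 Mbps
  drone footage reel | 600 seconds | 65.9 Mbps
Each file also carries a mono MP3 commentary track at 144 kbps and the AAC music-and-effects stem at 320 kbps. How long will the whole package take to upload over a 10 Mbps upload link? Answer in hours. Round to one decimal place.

Audio total: 144 + 320 = 464 kbps = 0.464 Mbps.
sports highlight package: 21.464 Mbps × 720 s = 15454.1 Mb
music video: 12.284 Mbps × 180 s = 2211.1 Mb
wedding highlight reel: 10.254 Mbps × 900 s = 9228.6 Mb
gameplay capture: 33.574 Mbps × 5520 s = 185328.5 Mb
interview recording: 8.264 Mbps × 3780 s = 31237.9 Mb
drone footage reel: 66.364 Mbps × 600 s = 39818.4 Mb
Total: 283278.6 Mb = 35409.8 MB.
At 10 Mbps: 283278.6 / 10 = 28328 s ≈ 7.87 hours.

7.9 hours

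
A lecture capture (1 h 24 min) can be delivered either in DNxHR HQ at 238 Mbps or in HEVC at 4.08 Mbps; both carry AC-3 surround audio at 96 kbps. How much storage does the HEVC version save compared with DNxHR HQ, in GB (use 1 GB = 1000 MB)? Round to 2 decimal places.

1 h 24 min = 84 min = 5040 s
Audio: 96 kbps = 0.096 Mbps.
DNxHR HQ: 238.096 Mbps × 5040 s = 1200003.8 Mb = 150.000 GB.
HEVC: 4.176 Mbps × 5040 s = 21047.0 Mb = 2.631 GB.
Saving: 150.000 − 2.631 = 147.370 GB.

147.37 GB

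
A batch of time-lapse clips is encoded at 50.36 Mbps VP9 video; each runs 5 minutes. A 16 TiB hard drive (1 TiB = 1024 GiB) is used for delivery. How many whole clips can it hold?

5 min = 300 s
Per item: 50.360 Mbps × 300 s = 15,108 Mb = 1,888 MB.
Capacity: 16 TiB = 140,737,488 Mb; 9315.43 items → 9315 complete.

9315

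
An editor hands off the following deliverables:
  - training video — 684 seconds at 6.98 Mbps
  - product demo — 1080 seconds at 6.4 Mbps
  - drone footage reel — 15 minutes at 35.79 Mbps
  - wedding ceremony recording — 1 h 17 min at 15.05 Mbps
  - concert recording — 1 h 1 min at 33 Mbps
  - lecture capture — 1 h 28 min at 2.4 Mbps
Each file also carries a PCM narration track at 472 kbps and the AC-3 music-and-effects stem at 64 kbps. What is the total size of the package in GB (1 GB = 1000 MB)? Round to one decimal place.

31.9 GB

Audio total: 472 + 64 = 536 kbps = 0.536 Mbps.
training video: 7.516 Mbps × 684 s = 5140.9 Mb
product demo: 6.936 Mbps × 1080 s = 7490.9 Mb
drone footage reel: 36.326 Mbps × 900 s = 32693.4 Mb
wedding ceremony recording: 15.586 Mbps × 4620 s = 72007.3 Mb
concert recording: 33.536 Mbps × 3660 s = 122741.8 Mb
lecture capture: 2.936 Mbps × 5280 s = 15502.1 Mb
Total: 255576.4 Mb = 31947.0 MB.
= 31.95 GB.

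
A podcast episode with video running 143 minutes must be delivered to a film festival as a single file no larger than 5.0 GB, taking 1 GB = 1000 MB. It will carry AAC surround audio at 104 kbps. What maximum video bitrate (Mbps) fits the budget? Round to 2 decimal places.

Budget: 5.0 GB = 40000.0 Mb.
143 min = 8580 s
Total bitrate budget: 40000.0 Mb / 8580 s = 4.662 Mbps.
Audio: 104 kbps = 0.104 Mbps.
Video: 4.662 − 0.104 = 4.558 Mbps.

4.56 Mbps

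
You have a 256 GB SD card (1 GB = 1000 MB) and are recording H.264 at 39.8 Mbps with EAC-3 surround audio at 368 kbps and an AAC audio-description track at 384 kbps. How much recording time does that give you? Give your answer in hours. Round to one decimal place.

14.0 hours

Audio total: 368 + 384 = 752 kbps = 0.752 Mbps.
Total bitrate: 39.8 + 0.752 = 40.552 Mbps.
Capacity: 256 GB = 2,048,000 Mb.
Recording time: 2,048,000 / 40.552 = 50,503 s ≈ 14.0 hours.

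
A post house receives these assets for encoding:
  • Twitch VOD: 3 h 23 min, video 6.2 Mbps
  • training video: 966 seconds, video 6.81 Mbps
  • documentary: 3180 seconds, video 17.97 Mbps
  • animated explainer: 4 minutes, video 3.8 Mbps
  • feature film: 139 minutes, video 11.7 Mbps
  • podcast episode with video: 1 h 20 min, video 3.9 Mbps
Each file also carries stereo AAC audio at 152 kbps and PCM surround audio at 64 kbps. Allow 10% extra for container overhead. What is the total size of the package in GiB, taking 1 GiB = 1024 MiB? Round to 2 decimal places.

Audio total: 152 + 64 = 216 kbps = 0.216 Mbps.
Twitch VOD: 6.416 Mbps × 12180 s × 1.10 = 85961.6 Mb
training video: 7.026 Mbps × 966 s × 1.10 = 7465.8 Mb
documentary: 18.186 Mbps × 3180 s × 1.10 = 63614.6 Mb
animated explainer: 4.016 Mbps × 240 s × 1.10 = 1060.2 Mb
feature film: 11.916 Mbps × 8340 s × 1.10 = 109317.4 Mb
podcast episode with video: 4.116 Mbps × 4800 s × 1.10 = 21732.5 Mb
Total: 289152.1 Mb = 36144.0 MB.
= 33.66 GiB.

33.66 GiB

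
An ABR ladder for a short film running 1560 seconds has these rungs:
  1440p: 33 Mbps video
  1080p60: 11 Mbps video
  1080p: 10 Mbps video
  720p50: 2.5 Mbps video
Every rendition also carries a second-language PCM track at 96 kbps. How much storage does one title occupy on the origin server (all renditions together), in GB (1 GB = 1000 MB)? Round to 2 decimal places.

Audio: 96 kbps = 0.096 Mbps.
Sum of rendition bitrates: (33+0.096) + (11+0.096) + (10+0.096) + (2.5+0.096) = 56.884 Mbps.
× 1560 s = 88,739 Mb = 11,092 MB = 11.09 GB.

11.09 GB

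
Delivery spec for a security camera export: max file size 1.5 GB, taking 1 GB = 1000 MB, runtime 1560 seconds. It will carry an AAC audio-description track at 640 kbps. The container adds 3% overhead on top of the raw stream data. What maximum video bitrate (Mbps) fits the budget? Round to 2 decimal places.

Budget: 1.5 GB = 12000.0 Mb.
Stream payload after overhead: 12000.0 / 1.03 = 11650.5 Mb.
Total bitrate budget: 11650.5 Mb / 1560 s = 7.468 Mbps.
Audio: 640 kbps = 0.640 Mbps.
Video: 7.468 − 0.640 = 6.828 Mbps.

6.83 Mbps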